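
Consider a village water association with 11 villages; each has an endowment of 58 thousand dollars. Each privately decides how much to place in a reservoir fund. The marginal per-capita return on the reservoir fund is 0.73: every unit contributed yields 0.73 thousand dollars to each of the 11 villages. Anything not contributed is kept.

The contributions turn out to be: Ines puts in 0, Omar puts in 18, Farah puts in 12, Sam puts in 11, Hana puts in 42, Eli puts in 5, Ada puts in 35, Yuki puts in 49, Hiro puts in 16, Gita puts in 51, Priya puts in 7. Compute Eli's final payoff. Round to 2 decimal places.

232.58 thousand dollars

Total contributed: 0 + 18 + 12 + 11 + 42 + 5 + 35 + 49 + 16 + 51 + 7 = 246.
Each receives 0.73 × 246 = 179.58 from the reservoir fund.
Eli keeps 58 − 5 = 53, so Eli's payoff is 53 + 179.58 = 232.58.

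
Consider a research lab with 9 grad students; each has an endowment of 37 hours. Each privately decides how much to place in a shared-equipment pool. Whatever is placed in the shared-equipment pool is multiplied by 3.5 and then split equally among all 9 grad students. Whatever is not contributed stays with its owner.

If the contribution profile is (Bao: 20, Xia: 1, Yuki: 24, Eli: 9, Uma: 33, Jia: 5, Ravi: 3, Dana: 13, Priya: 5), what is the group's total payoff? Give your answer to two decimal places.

615.50 hours

Total contributed: 20 + 1 + 24 + 9 + 33 + 5 + 3 + 13 + 5 = 113; total kept: 9 × 37 − 113 = 220.
The shared-equipment pool pays out 3.5 × 113 = 395.50 in aggregate.
Group total = 220 + 395.50 = 615.50.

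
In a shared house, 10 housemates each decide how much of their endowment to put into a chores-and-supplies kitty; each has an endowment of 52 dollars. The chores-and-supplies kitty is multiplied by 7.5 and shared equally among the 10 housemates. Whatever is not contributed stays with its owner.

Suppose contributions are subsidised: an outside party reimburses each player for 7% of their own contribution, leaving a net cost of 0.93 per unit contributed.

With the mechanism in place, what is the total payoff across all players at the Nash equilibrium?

520.00 dollars

Even with the mechanism, each unit contributed returns only (7.5/10) / 0.93 = 0.8065 per unit of net cost, so contributing nothing is still dominant.
At the Nash equilibrium no one contributes; group total payoff = 10 × 52 = 520.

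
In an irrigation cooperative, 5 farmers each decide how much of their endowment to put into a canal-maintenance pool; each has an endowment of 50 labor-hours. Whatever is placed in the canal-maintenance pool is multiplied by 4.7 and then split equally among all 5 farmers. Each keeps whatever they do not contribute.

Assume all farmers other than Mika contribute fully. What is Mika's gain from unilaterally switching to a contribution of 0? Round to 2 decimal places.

3.00 labor-hours

Switching from a contribution of 50 to 0 lets Mika keep an extra 50 labor-hours, but lowers the canal-maintenance pool by 50, which costs Mika their own share of that drop: 4.7/5 × 50 = 47.00.
Net gain = 50 − 47.00 = 3.00. The private return per contributed unit (0.9400) is below 1, so free-riding is indeed the best response regardless of what the others do.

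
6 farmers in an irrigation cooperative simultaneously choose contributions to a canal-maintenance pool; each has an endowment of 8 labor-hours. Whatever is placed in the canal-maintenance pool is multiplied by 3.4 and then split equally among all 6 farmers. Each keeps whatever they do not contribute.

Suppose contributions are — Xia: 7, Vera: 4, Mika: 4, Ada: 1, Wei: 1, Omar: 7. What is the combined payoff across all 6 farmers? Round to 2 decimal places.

Total contributed: 7 + 4 + 4 + 1 + 1 + 7 = 24; total kept: 6 × 8 − 24 = 24.
The canal-maintenance pool pays out 3.4 × 24 = 81.60 in aggregate.
Group total = 24 + 81.60 = 105.60.

105.60 labor-hours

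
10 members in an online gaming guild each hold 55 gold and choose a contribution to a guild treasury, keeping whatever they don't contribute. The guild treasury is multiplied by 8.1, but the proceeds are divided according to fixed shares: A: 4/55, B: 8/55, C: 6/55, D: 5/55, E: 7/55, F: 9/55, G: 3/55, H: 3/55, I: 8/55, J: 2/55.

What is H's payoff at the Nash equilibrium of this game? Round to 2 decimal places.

For player j, contributing a unit is worthwhile iff 8.1 × (j's share) ≥ 1, i.e. iff j's share is at least 0.1235.
B, E, F and I are above the threshold, contributing 55 each; the remaining 6 contribute 0. Total contributed: 220.
H keeps 55 and receives 8.1 × 220 × 3/55 = 97.20 from the guild treasury, for a payoff of 152.20.

152.20 gold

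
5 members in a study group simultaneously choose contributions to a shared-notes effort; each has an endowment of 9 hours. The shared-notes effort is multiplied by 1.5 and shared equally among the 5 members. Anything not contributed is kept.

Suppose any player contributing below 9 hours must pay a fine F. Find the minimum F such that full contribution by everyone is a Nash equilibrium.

Given the others contribute fully, the best deviation is to contribute 0 (any partial contribution still incurs the fine and gives up units whose private return 0.3000 is below 1).
Deviating from 9 to 0 saves 9 hours but forfeits the deviator's share of the drop in the shared-notes effort: 1.5/5 × 9 = 2.70.
So the deviation gain is 9 − 2.70 = 6.30, and the fine must be at least 6.30 hours to wipe it out.

6.30 hours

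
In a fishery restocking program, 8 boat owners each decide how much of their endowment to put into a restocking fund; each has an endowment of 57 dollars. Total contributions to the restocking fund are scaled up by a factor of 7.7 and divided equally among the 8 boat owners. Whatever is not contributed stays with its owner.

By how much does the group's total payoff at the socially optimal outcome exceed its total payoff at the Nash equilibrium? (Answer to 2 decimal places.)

Each contributed unit returns 7.7/8 = 0.9625 to its contributor — below 1 — so contributing 0 is dominant for every player. At the Nash equilibrium everyone keeps their 57, and the group total is 8 × 57 = 456.
Each contributed unit returns 7.700 to the group as a whole (0.9625 to each of 8 players), which exceeds 1, so the social optimum is full contribution: group total = 7.700 × 456 = 3511.20.
Efficiency loss = 3511.20 − 456 = 3055.20.

3055.20 dollars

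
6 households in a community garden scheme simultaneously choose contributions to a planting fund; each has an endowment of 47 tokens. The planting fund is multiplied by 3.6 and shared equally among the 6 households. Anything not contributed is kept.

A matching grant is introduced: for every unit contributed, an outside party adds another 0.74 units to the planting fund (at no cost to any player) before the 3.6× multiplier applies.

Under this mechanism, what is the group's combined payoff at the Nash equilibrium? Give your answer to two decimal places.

The effective private return per unit is now 3.6 × 1.74 / 6 = 1.0440 > 1, so every player's dominant strategy flips to full contribution.
So the Nash equilibrium is full contribution by all 6; the group earns 3.6 × 1.74 × 282 = 1766.45.

1766.45 tokens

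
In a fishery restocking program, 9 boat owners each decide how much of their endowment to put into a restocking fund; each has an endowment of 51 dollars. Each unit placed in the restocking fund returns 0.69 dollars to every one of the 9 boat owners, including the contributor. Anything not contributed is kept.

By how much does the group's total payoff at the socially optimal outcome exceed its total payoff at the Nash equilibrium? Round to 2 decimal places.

2391.39 dollars

The private return per contributed unit is 0.69 < 1, so contributing 0 is dominant for every player. At the Nash equilibrium everyone keeps their 51, and the group total is 9 × 51 = 459.
Each contributed unit returns 6.210 to the group as a whole (0.69 to each of 9 players), which exceeds 1, so the social optimum is full contribution: group total = 6.210 × 459 = 2850.39.
Efficiency loss = 2850.39 − 459 = 2391.39.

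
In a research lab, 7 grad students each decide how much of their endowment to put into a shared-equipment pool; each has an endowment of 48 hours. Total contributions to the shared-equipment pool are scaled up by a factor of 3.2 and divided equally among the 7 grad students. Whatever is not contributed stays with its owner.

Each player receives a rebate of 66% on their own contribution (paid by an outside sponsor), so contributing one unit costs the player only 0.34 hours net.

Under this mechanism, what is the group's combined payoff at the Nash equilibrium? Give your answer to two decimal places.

The effective private return per unit is now (3.2/7) / 0.34 = 1.3445 > 1, so every player's dominant strategy flips to full contribution.
So the Nash equilibrium is full contribution by all 7; the group earns 7 × (48 × 0.66 + 3.2 × 48) = 1296.96.

1296.96 hours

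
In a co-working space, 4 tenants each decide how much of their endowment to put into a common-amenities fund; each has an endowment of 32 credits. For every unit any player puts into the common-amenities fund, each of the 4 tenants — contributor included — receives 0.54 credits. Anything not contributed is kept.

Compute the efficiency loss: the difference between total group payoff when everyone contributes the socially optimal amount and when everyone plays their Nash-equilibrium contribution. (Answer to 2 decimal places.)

The private return per contributed unit is 0.54 < 1, so contributing 0 is dominant for every player. At the Nash equilibrium everyone keeps their 32, and the group total is 4 × 32 = 128.
Each contributed unit returns 2.160 to the group as a whole (0.54 to each of 4 players), which exceeds 1, so the social optimum is full contribution: group total = 2.160 × 128 = 276.48.
Efficiency loss = 276.48 − 128 = 148.48.

148.48 credits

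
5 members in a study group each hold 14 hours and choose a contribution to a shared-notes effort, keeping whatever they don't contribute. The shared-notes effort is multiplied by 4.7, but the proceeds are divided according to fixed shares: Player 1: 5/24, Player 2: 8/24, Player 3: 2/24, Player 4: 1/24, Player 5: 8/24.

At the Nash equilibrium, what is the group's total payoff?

173.60 hours

Player j's private return per contributed unit is 4.7 × (j's share). Contributing is weakly dominant for j when that share is at least 1/4.7 = 0.2128, and contributing 0 is dominant otherwise.
Player 2 and Player 5 clear that bar, contributing 14 each; the remaining 3 contribute 0. Total contributed: 28.
The shared-notes effort pays out 4.7 × 28 = 131.60 in total (split across the unequal shares, but the aggregate is all that matters for the group sum).
The 3 free-riders keep 14 each, adding 42. Group total = 42 + 131.60 = 173.60.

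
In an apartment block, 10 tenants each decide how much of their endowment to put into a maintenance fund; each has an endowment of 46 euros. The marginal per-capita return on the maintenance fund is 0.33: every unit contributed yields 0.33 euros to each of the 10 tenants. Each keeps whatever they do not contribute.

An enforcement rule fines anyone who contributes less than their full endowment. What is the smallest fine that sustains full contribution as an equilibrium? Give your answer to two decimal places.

Given the others contribute fully, the best deviation is to contribute 0 (any partial contribution still incurs the fine and gives up units whose private return 0.33 is below 1).
Deviating from 46 to 0 saves 46 euros but forfeits the deviator's share of the drop in the maintenance fund: 0.33 × 46 = 15.18.
So the deviation gain is 46 − 15.18 = 30.82, and the fine must be at least 30.82 euros to wipe it out.

30.82 euros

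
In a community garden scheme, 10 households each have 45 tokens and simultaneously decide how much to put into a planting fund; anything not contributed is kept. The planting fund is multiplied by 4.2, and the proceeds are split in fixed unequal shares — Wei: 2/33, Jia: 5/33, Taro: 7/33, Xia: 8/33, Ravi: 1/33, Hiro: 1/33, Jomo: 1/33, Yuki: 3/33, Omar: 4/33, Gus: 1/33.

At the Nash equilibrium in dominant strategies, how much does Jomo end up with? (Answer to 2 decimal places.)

Each unit j contributes comes back to j as 4.2 × (j's share), so j prefers to contribute only if that share exceeds 1/4.2 = 0.2381; otherwise keeping the unit dominates.
Only Xia (8/33) clears that bar, contributing 45; the remaining 9 contribute 0. Total contributed: 45.
Jomo keeps 45 and receives 4.2 × 45 × 1/33 = 5.73 from the planting fund, for a payoff of 50.73.

50.73 tokens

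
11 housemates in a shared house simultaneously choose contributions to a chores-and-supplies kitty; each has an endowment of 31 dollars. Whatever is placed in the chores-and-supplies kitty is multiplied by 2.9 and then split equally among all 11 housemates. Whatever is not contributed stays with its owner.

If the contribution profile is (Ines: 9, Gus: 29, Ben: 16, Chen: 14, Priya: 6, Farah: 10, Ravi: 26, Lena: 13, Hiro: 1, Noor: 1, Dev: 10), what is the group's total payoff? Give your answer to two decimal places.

597.50 dollars

Total contributed: 9 + 29 + 16 + 14 + 6 + 10 + 26 + 13 + 1 + 1 + 10 = 135; total kept: 11 × 31 − 135 = 206.
The chores-and-supplies kitty pays out 2.9 × 135 = 391.50 in aggregate.
Group total = 206 + 391.50 = 597.50.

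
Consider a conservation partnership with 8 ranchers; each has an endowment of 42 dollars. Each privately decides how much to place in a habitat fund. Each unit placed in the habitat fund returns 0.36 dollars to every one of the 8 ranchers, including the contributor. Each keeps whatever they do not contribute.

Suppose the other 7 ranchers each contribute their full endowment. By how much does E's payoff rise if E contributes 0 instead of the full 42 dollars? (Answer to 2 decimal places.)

Switching from a contribution of 42 to 0 lets E keep an extra 42 dollars, but lowers the habitat fund by 42, which costs E their own share of that drop: 0.36 × 42 = 15.12.
Net gain = 42 − 15.12 = 26.88. The private return per contributed unit (0.36) is below 1, so free-riding is indeed the best response regardless of what the others do.

26.88 dollars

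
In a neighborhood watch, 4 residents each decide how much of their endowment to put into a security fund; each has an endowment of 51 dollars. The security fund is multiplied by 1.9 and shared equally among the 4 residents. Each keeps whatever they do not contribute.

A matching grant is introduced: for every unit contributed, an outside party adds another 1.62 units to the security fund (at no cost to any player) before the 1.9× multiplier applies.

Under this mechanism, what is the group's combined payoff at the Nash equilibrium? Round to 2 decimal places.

The effective private return per unit is now 1.9 × 2.62 / 4 = 1.2445 > 1, so every player's dominant strategy flips to full contribution.
At the Nash equilibrium everyone contributes 51. Group total payoff = 1.9 × 2.62 × 204 = 1015.51.

1015.51 dollars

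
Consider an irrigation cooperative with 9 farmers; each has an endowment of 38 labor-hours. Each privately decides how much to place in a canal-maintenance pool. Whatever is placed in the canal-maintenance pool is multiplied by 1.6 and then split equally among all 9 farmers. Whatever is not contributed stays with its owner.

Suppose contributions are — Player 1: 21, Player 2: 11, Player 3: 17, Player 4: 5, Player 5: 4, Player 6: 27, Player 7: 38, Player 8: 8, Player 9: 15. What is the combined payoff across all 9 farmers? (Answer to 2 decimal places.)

429.60 labor-hours

Total contributed: 21 + 11 + 17 + 5 + 4 + 27 + 38 + 8 + 15 = 146; total kept: 9 × 38 − 146 = 196.
The canal-maintenance pool pays out 1.6 × 146 = 233.60 in aggregate.
Group total = 196 + 233.60 = 429.60.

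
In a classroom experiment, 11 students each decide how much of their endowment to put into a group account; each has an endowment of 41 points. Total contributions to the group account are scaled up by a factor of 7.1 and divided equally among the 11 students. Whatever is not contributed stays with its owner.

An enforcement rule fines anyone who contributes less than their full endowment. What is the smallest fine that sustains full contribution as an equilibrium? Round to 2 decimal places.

14.54 points

Given the others contribute fully, the best deviation is to contribute 0 (any partial contribution still incurs the fine and gives up units whose private return 0.6455 is below 1).
Deviating from 41 to 0 saves 41 points but forfeits the deviator's share of the drop in the group account: 7.1/11 × 41 = 26.46.
So the deviation gain is 41 − 26.46 = 14.54, and the fine must be at least 14.54 points to wipe it out.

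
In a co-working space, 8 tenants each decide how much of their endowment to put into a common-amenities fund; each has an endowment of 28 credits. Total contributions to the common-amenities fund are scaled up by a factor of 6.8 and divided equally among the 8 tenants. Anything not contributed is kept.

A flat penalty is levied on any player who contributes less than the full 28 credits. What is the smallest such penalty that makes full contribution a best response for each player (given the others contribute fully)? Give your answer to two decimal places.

Given the others contribute fully, the best deviation is to contribute 0 (any partial contribution still incurs the fine and gives up units whose private return 0.8500 is below 1).
Deviating from 28 to 0 saves 28 credits but forfeits the deviator's share of the drop in the common-amenities fund: 6.8/8 × 28 = 23.80.
So the deviation gain is 28 − 23.80 = 4.20, and the fine must be at least 4.20 credits to wipe it out.

4.20 credits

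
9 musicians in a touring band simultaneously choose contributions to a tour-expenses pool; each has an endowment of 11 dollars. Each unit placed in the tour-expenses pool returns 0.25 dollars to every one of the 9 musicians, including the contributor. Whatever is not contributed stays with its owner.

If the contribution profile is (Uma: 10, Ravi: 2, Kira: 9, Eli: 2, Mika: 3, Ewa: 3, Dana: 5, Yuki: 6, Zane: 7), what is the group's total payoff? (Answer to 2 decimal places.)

Total contributed: 10 + 2 + 9 + 2 + 3 + 3 + 5 + 6 + 7 = 47; total kept: 9 × 11 − 47 = 52.
The tour-expenses pool pays out 0.25 × 9 × 47 = 105.75 in aggregate.
Group total = 52 + 105.75 = 157.75.

157.75 dollars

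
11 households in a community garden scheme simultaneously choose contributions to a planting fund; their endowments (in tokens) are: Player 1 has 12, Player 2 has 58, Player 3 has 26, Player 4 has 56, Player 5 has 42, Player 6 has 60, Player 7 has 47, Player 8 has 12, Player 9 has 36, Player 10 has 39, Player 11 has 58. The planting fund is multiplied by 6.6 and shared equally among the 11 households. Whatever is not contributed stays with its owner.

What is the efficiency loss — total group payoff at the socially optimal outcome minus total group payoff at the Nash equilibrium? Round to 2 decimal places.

The private return per contributed unit is 6.6/11 = 0.6000 < 1 for every player regardless of endowment, so the Nash equilibrium is zero contribution and the group total is Σ E_j = 12 + 58 + 26 + 56 + 42 + 60 + 47 + 12 + 36 + 39 + 58 = 446.
Each contributed unit returns 6.600 to the group, so the social optimum is full contribution by everyone: group total = 6.600 × 446 = 2943.60.
Efficiency loss = (6.600 − 1) × 446 = 2497.60.

2497.60 tokens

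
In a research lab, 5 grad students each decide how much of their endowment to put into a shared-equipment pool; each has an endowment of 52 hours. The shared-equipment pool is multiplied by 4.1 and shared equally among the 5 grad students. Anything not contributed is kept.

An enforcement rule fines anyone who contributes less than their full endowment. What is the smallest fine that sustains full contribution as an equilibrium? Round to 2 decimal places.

Given the others contribute fully, the best deviation is to contribute 0 (any partial contribution still incurs the fine and gives up units whose private return 0.8200 is below 1).
Deviating from 52 to 0 saves 52 hours but forfeits the deviator's share of the drop in the shared-equipment pool: 4.1/5 × 52 = 42.64.
So the deviation gain is 52 − 42.64 = 9.36, and the fine must be at least 9.36 hours to wipe it out.

9.36 hours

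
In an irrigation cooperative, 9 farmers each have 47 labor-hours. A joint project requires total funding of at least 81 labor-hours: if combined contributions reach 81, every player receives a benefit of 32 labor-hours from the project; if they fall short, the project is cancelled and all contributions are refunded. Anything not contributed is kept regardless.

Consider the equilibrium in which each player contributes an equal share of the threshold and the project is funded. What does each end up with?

Equal share of the threshold: 81/9 = 9.
At this profile no one gains by cutting their contribution: any cut drops the total below 81, the project is cancelled, contributions are refunded, and the deviator ends with 47, which is less than 47 − 9 + 32 = 70. Contributing more than 9 just wastes the excess. So contributing exactly 9 is a best response.
Each player's payoff: 47 − 9 + 32 = 70.

70 labor-hours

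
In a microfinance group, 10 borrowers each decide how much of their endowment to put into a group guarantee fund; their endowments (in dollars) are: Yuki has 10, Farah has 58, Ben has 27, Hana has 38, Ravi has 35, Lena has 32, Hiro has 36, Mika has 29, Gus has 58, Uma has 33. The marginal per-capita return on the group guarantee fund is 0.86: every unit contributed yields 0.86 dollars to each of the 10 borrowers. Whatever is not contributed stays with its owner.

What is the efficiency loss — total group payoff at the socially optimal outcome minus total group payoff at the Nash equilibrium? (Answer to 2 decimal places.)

The private return per contributed unit is 0.86 < 1 for everyone, so the Nash equilibrium is zero contribution and the group total is Σ E_j = 10 + 58 + 27 + 38 + 35 + 32 + 36 + 29 + 58 + 33 = 356.
Each contributed unit returns 8.600 to the group, so the social optimum is full contribution by everyone: group total = 8.600 × 356 = 3061.60.
Efficiency loss = (8.600 − 1) × 356 = 2705.60.

2705.60 dollars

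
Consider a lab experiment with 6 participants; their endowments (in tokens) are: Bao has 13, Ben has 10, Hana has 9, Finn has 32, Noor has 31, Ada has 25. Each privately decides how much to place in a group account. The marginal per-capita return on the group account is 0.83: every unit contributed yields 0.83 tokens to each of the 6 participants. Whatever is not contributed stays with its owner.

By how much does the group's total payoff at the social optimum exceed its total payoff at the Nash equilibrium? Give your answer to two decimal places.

The private return per contributed unit is 0.83 < 1 for everyone, so the Nash equilibrium is zero contribution and the group total is Σ E_j = 13 + 10 + 9 + 32 + 31 + 25 = 120.
Each contributed unit returns 4.980 to the group, so the social optimum is full contribution by everyone: group total = 4.980 × 120 = 597.60.
Efficiency loss = (4.980 − 1) × 120 = 477.60.

477.60 tokens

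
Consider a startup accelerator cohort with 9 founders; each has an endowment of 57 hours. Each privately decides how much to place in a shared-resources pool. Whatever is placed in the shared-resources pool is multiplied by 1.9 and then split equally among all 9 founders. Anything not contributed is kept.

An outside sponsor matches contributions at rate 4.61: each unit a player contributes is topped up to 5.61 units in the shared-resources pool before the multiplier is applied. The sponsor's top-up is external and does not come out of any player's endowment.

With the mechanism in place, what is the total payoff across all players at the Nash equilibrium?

Under the mechanism each unit contributed yields 1.9 × 5.61 / 9 = 1.1843 back to its contributor per unit of net cost, which exceeds 1, making full contribution the dominant choice for everyone.
At the Nash equilibrium everyone contributes 57. Group total payoff = 1.9 × 5.61 × 513 = 5468.07.

5468.07 hours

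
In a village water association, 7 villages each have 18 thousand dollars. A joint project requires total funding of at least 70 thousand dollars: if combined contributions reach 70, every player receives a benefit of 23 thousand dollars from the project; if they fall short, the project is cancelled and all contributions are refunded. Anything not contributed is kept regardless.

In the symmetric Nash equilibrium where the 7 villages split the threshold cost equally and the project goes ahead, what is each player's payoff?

Equal share of the threshold: 70/7 = 10.
At this profile no one gains by cutting their contribution: any cut drops the total below 70, the project is cancelled, contributions are refunded, and the deviator ends with 18, which is less than 18 − 10 + 23 = 31. Contributing more than 10 just wastes the excess. So contributing exactly 10 is a best response.
Each player's payoff: 18 − 10 + 23 = 31.

31 thousand dollars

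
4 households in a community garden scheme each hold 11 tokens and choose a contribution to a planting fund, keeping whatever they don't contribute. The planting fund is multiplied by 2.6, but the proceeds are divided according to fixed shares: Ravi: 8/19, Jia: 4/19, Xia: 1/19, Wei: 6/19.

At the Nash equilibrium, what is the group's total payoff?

61.60 tokens

For player j, contributing a unit is worthwhile iff 2.6 × (j's share) ≥ 1, i.e. iff j's share is at least 0.3846.
Only Ravi (8/19) clears that bar, contributing 11; the remaining 3 contribute 0. Total contributed: 11.
The planting fund pays out 2.6 × 11 = 28.60 in total (split across the unequal shares, but the aggregate is all that matters for the group sum).
The 3 free-riders keep 11 each, adding 33. Group total = 33 + 28.60 = 61.60.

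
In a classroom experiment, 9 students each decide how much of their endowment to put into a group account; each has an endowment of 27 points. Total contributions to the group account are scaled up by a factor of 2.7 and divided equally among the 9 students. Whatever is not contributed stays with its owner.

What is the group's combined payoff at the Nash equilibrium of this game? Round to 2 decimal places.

243.00 points

Each contributed unit returns 2.7/9 = 0.3000 to its contributor — below 1 — so contributing 0 is dominant for every player. At the Nash equilibrium everyone keeps their 27, and the group total is 9 × 27 = 243.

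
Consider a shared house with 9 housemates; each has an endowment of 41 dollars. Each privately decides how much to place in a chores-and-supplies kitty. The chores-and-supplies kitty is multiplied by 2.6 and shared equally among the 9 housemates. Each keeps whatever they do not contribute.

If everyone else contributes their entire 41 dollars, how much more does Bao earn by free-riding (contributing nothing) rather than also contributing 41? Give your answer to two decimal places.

29.16 dollars

Switching from a contribution of 41 to 0 lets Bao keep an extra 41 dollars, but lowers the chores-and-supplies kitty by 41, which costs Bao their own share of that drop: 2.6/9 × 41 = 11.84.
Net gain = 41 − 11.84 = 29.16. The private return per contributed unit (0.2889) is below 1, so free-riding is indeed the best response regardless of what the others do.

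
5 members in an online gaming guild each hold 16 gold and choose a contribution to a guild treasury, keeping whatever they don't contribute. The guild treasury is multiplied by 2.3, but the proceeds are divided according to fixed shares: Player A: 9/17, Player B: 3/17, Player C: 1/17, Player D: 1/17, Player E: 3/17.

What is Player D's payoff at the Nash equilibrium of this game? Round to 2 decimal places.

Player j's private return per contributed unit is 2.3 × (j's share). Contributing is weakly dominant for j when that share is at least 1/2.3 = 0.4348, and contributing 0 is dominant otherwise.
Player A alone (share 9/17) is above the threshold, contributing 16; the remaining 4 contribute 0. Total contributed: 16.
Player D keeps 16 and receives 2.3 × 16 × 1/17 = 2.16 from the guild treasury, for a payoff of 18.16.

18.16 gold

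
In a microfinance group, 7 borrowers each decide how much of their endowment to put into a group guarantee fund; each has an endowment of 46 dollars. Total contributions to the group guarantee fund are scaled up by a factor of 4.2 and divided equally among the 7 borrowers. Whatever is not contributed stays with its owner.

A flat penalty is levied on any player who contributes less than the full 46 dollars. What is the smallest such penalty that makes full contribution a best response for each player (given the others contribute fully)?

18.40 dollars

Given the others contribute fully, the best deviation is to contribute 0 (any partial contribution still incurs the fine and gives up units whose private return 0.6000 is below 1).
Deviating from 46 to 0 saves 46 dollars but forfeits the deviator's share of the drop in the group guarantee fund: 4.2/7 × 46 = 27.60.
So the deviation gain is 46 − 27.60 = 18.40, and the fine must be at least 18.40 dollars to wipe it out.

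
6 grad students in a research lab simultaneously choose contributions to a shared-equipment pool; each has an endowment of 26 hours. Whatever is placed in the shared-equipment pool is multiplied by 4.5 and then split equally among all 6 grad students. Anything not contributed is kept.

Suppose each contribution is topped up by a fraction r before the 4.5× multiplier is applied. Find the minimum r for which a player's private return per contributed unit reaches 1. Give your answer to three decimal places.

With matching at rate r, one contributed unit becomes (1 + r) in the shared-equipment pool and returns 4.5 × (1 + r) / 6 to the contributor.
Setting this equal to 1: 1 + r = 6/4.5 = 1.3333.
So the minimum matching rate is r = 1.3333 − 1 = 0.333.

0.333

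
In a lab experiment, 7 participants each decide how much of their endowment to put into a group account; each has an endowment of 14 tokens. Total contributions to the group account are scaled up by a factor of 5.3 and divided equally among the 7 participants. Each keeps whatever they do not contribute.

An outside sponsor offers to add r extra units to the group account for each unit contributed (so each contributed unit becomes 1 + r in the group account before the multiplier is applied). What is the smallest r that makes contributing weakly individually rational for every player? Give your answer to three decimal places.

With matching at rate r, one contributed unit becomes (1 + r) in the group account and returns 5.3 × (1 + r) / 7 to the contributor.
Setting this equal to 1: 1 + r = 7/5.3 = 1.3208.
So the minimum matching rate is r = 1.3208 − 1 = 0.321.

0.321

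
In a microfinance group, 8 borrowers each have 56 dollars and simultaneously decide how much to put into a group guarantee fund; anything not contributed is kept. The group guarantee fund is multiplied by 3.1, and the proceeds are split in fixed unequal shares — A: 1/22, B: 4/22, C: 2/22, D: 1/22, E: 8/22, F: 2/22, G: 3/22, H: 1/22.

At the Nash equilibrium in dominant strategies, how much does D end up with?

63.89 dollars

A player with share s gets back 3.1·s per unit contributed, so full contribution is dominant for anyone with s > 1/3.1 = 0.3226 and zero contribution is dominant for anyone below.
The only share above 0.3226 is E's 8/22, contributing 56; the remaining 7 contribute 0. Total contributed: 56.
D keeps 56 and receives 3.1 × 56 × 1/22 = 7.89 from the group guarantee fund, for a payoff of 63.89.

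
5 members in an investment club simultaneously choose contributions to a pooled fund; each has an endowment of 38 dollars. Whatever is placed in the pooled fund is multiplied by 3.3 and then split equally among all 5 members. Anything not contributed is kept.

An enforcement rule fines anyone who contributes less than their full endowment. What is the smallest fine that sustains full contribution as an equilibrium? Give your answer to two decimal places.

12.92 dollars

Given the others contribute fully, the best deviation is to contribute 0 (any partial contribution still incurs the fine and gives up units whose private return 0.6600 is below 1).
Deviating from 38 to 0 saves 38 dollars but forfeits the deviator's share of the drop in the pooled fund: 3.3/5 × 38 = 25.08.
So the deviation gain is 38 − 25.08 = 12.92, and the fine must be at least 12.92 dollars to wipe it out.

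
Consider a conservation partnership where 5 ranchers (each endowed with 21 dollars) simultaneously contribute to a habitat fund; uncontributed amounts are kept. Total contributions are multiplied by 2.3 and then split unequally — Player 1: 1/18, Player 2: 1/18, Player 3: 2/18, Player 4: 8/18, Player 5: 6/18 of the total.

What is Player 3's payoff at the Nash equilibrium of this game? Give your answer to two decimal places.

26.37 dollars

A player with share s gets back 2.3·s per unit contributed, so full contribution is dominant for anyone with s > 1/2.3 = 0.4348 and zero contribution is dominant for anyone below.
Player 4 alone (share 8/18) is above the threshold, contributing 21; the remaining 4 contribute 0. Total contributed: 21.
Player 3 keeps 21 and receives 2.3 × 21 × 2/18 = 5.37 from the habitat fund, for a payoff of 26.37.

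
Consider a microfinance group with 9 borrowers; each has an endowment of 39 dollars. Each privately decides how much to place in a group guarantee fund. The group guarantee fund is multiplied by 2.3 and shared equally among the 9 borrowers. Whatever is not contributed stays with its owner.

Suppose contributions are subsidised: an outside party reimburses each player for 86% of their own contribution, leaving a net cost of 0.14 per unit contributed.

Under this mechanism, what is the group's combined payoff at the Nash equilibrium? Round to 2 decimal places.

Under the mechanism each unit contributed yields (2.3/9) / 0.14 = 1.8254 back to its contributor per unit of net cost, which exceeds 1, making full contribution the dominant choice for everyone.
At the Nash equilibrium everyone contributes 39. Group total payoff = 9 × (39 × 0.86 + 2.3 × 39) = 1109.16.

1109.16 dollars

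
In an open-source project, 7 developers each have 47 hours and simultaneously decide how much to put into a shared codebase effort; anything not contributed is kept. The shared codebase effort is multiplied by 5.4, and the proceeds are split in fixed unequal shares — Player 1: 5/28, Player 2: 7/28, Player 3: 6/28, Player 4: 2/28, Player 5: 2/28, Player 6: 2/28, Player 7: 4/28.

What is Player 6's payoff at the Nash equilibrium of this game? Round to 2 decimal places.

83.26 hours

For player j, contributing a unit is worthwhile iff 5.4 × (j's share) ≥ 1, i.e. iff j's share is at least 0.1852.
Player 2 and Player 3 clear that bar, contributing 47 each; the remaining 5 contribute 0. Total contributed: 94.
Player 6 keeps 47 and receives 5.4 × 94 × 2/28 = 36.26 from the shared codebase effort, for a payoff of 83.26.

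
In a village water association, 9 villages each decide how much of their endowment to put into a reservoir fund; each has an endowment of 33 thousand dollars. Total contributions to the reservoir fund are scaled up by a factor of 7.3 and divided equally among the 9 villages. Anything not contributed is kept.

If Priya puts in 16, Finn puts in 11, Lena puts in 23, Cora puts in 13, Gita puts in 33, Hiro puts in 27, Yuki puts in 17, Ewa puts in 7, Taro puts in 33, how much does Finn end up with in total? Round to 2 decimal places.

Total contributed: 16 + 11 + 23 + 13 + 33 + 27 + 17 + 7 + 33 = 180.
Each receives 7.3 × 180 / 9 = 146.00 from the reservoir fund.
Finn keeps 33 − 11 = 22, so Finn's payoff is 22 + 146.00 = 168.00.

168.00 thousand dollars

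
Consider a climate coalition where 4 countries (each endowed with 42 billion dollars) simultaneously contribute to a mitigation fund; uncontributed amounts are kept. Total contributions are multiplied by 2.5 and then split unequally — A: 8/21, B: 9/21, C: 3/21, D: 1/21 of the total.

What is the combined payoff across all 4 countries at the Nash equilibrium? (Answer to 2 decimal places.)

231.00 billion dollars

A player with share s gets back 2.5·s per unit contributed, so full contribution is dominant for anyone with s > 1/2.5 = 0.4000 and zero contribution is dominant for anyone below.
The only share above 0.4000 is B's 9/21, contributing 42; the remaining 3 contribute 0. Total contributed: 42.
The mitigation fund pays out 2.5 × 42 = 105.00 in total (split across the unequal shares, but the aggregate is all that matters for the group sum).
The 3 free-riders keep 42 each, adding 126. Group total = 126 + 105.00 = 231.00.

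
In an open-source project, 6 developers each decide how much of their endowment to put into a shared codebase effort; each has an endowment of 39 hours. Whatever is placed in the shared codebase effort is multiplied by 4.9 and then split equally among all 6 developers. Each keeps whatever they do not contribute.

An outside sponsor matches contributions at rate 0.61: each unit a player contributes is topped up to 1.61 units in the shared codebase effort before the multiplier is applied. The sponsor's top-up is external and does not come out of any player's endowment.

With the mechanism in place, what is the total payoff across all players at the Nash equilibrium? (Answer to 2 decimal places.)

1846.03 hours

The effective private return per unit is now 4.9 × 1.61 / 6 = 1.3148 > 1, so every player's dominant strategy flips to full contribution.
At the Nash equilibrium everyone contributes 39. Group total payoff = 4.9 × 1.61 × 234 = 1846.03.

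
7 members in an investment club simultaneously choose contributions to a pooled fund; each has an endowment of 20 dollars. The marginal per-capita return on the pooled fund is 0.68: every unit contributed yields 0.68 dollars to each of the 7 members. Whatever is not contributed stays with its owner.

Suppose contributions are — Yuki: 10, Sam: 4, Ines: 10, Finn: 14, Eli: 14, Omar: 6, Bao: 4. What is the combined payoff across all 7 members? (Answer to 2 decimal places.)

Total contributed: 10 + 4 + 10 + 14 + 14 + 6 + 4 = 62; total kept: 7 × 20 − 62 = 78.
The pooled fund pays out 0.68 × 7 × 62 = 295.12 in aggregate.
Group total = 78 + 295.12 = 373.12.

373.12 dollars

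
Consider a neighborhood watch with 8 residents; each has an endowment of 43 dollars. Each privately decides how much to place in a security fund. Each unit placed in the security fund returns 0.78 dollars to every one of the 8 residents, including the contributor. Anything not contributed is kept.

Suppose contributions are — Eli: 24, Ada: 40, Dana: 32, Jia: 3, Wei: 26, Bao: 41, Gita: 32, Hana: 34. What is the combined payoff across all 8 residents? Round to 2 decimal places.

Total contributed: 24 + 40 + 32 + 3 + 26 + 41 + 32 + 34 = 232; total kept: 8 × 43 − 232 = 112.
The security fund pays out 0.78 × 8 × 232 = 1447.68 in aggregate.
Group total = 112 + 1447.68 = 1559.68.

1559.68 dollars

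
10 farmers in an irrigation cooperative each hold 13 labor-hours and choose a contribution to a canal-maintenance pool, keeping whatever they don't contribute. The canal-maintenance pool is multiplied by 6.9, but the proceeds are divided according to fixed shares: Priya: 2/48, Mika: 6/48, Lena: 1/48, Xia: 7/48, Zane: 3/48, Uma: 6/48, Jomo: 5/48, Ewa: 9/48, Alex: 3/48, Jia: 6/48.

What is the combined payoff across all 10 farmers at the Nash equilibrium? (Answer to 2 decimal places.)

Each unit j contributes comes back to j as 6.9 × (j's share), so j prefers to contribute only if that share exceeds 1/6.9 = 0.1449; otherwise keeping the unit dominates.
Xia and Ewa are above the threshold, contributing 13 each; the remaining 8 contribute 0. Total contributed: 26.
The canal-maintenance pool pays out 6.9 × 26 = 179.40 in total (split across the unequal shares, but the aggregate is all that matters for the group sum).
The 8 free-riders keep 13 each, adding 104. Group total = 104 + 179.40 = 283.40.

283.40 labor-hours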